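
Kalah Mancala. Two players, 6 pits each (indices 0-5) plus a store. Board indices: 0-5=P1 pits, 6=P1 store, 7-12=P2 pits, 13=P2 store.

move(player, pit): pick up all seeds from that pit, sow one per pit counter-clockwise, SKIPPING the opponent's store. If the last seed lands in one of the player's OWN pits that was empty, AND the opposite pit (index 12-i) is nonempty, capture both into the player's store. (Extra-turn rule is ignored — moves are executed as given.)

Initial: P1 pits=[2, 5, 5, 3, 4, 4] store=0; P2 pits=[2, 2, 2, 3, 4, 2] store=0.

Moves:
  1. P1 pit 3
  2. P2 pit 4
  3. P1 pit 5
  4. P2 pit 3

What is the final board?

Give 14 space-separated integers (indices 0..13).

Answer: 4 6 5 0 5 0 2 3 3 3 0 1 4 2

Derivation:
Move 1: P1 pit3 -> P1=[2,5,5,0,5,5](1) P2=[2,2,2,3,4,2](0)
Move 2: P2 pit4 -> P1=[3,6,5,0,5,5](1) P2=[2,2,2,3,0,3](1)
Move 3: P1 pit5 -> P1=[3,6,5,0,5,0](2) P2=[3,3,3,4,0,3](1)
Move 4: P2 pit3 -> P1=[4,6,5,0,5,0](2) P2=[3,3,3,0,1,4](2)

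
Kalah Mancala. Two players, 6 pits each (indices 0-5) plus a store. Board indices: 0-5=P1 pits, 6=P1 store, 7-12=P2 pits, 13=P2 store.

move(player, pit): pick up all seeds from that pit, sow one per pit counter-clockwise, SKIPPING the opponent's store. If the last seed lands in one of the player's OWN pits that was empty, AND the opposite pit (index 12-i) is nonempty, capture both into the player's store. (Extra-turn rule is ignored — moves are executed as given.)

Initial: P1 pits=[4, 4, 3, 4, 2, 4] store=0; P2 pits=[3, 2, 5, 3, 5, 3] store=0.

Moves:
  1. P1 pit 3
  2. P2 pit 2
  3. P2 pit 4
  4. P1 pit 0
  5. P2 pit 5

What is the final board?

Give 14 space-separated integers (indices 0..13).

Move 1: P1 pit3 -> P1=[4,4,3,0,3,5](1) P2=[4,2,5,3,5,3](0)
Move 2: P2 pit2 -> P1=[5,4,3,0,3,5](1) P2=[4,2,0,4,6,4](1)
Move 3: P2 pit4 -> P1=[6,5,4,1,3,5](1) P2=[4,2,0,4,0,5](2)
Move 4: P1 pit0 -> P1=[0,6,5,2,4,6](2) P2=[4,2,0,4,0,5](2)
Move 5: P2 pit5 -> P1=[1,7,6,3,4,6](2) P2=[4,2,0,4,0,0](3)

Answer: 1 7 6 3 4 6 2 4 2 0 4 0 0 3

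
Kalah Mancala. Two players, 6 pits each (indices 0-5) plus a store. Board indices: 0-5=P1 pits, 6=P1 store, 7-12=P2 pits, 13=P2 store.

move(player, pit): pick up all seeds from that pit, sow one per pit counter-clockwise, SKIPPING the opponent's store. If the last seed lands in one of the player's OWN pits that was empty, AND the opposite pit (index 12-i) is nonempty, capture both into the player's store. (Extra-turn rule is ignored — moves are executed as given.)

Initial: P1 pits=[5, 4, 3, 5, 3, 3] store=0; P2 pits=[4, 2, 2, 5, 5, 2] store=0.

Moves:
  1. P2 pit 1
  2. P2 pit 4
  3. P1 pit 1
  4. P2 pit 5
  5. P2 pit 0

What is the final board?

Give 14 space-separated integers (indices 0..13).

Move 1: P2 pit1 -> P1=[5,4,3,5,3,3](0) P2=[4,0,3,6,5,2](0)
Move 2: P2 pit4 -> P1=[6,5,4,5,3,3](0) P2=[4,0,3,6,0,3](1)
Move 3: P1 pit1 -> P1=[6,0,5,6,4,4](1) P2=[4,0,3,6,0,3](1)
Move 4: P2 pit5 -> P1=[7,1,5,6,4,4](1) P2=[4,0,3,6,0,0](2)
Move 5: P2 pit0 -> P1=[7,0,5,6,4,4](1) P2=[0,1,4,7,0,0](4)

Answer: 7 0 5 6 4 4 1 0 1 4 7 0 0 4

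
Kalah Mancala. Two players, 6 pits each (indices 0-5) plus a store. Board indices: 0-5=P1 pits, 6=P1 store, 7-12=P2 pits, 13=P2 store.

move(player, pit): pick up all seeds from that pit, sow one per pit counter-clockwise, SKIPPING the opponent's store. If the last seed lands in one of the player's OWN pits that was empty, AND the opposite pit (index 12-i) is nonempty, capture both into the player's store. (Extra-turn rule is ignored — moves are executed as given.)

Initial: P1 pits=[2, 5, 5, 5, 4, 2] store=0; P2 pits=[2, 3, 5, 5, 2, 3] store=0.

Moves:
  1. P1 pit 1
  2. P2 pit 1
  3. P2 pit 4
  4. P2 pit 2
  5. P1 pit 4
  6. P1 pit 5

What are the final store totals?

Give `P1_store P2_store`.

Move 1: P1 pit1 -> P1=[2,0,6,6,5,3](1) P2=[2,3,5,5,2,3](0)
Move 2: P2 pit1 -> P1=[2,0,6,6,5,3](1) P2=[2,0,6,6,3,3](0)
Move 3: P2 pit4 -> P1=[3,0,6,6,5,3](1) P2=[2,0,6,6,0,4](1)
Move 4: P2 pit2 -> P1=[4,1,6,6,5,3](1) P2=[2,0,0,7,1,5](2)
Move 5: P1 pit4 -> P1=[4,1,6,6,0,4](2) P2=[3,1,1,7,1,5](2)
Move 6: P1 pit5 -> P1=[4,1,6,6,0,0](3) P2=[4,2,2,7,1,5](2)

Answer: 3 2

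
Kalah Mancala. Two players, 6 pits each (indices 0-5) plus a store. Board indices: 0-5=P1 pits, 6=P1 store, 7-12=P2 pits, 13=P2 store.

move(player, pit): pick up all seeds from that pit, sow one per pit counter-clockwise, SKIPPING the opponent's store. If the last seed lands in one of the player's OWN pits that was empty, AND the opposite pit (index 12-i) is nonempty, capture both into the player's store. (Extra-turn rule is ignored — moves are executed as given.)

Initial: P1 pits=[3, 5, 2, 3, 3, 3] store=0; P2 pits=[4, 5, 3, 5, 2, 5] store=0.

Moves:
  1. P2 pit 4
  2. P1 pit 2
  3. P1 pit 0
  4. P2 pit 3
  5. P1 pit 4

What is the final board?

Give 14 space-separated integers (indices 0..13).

Move 1: P2 pit4 -> P1=[3,5,2,3,3,3](0) P2=[4,5,3,5,0,6](1)
Move 2: P1 pit2 -> P1=[3,5,0,4,4,3](0) P2=[4,5,3,5,0,6](1)
Move 3: P1 pit0 -> P1=[0,6,1,5,4,3](0) P2=[4,5,3,5,0,6](1)
Move 4: P2 pit3 -> P1=[1,7,1,5,4,3](0) P2=[4,5,3,0,1,7](2)
Move 5: P1 pit4 -> P1=[1,7,1,5,0,4](1) P2=[5,6,3,0,1,7](2)

Answer: 1 7 1 5 0 4 1 5 6 3 0 1 7 2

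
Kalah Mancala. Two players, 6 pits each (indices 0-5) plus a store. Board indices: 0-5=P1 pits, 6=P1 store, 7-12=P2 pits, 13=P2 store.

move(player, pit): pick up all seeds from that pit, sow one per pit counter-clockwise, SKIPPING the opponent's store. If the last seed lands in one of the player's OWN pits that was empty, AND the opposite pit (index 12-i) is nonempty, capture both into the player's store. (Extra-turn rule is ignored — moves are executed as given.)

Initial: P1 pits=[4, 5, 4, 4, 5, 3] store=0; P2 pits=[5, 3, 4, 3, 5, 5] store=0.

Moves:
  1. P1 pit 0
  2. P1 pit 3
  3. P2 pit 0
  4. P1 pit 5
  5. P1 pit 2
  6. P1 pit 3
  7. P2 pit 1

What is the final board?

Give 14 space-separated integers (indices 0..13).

Answer: 1 6 0 0 9 1 3 2 0 7 5 7 7 2

Derivation:
Move 1: P1 pit0 -> P1=[0,6,5,5,6,3](0) P2=[5,3,4,3,5,5](0)
Move 2: P1 pit3 -> P1=[0,6,5,0,7,4](1) P2=[6,4,4,3,5,5](0)
Move 3: P2 pit0 -> P1=[0,6,5,0,7,4](1) P2=[0,5,5,4,6,6](1)
Move 4: P1 pit5 -> P1=[0,6,5,0,7,0](2) P2=[1,6,6,4,6,6](1)
Move 5: P1 pit2 -> P1=[0,6,0,1,8,1](3) P2=[2,6,6,4,6,6](1)
Move 6: P1 pit3 -> P1=[0,6,0,0,9,1](3) P2=[2,6,6,4,6,6](1)
Move 7: P2 pit1 -> P1=[1,6,0,0,9,1](3) P2=[2,0,7,5,7,7](2)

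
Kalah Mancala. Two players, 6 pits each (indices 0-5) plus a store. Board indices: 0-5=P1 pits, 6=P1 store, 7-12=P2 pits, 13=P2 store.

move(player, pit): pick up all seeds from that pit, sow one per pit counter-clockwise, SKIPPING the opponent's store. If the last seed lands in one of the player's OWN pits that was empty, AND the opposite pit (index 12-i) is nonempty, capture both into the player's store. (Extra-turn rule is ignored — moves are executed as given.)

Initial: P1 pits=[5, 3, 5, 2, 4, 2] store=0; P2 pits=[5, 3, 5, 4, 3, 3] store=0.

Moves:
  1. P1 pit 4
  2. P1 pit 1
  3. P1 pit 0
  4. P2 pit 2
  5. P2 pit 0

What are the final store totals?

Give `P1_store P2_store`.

Answer: 6 2

Derivation:
Move 1: P1 pit4 -> P1=[5,3,5,2,0,3](1) P2=[6,4,5,4,3,3](0)
Move 2: P1 pit1 -> P1=[5,0,6,3,0,3](6) P2=[6,0,5,4,3,3](0)
Move 3: P1 pit0 -> P1=[0,1,7,4,1,4](6) P2=[6,0,5,4,3,3](0)
Move 4: P2 pit2 -> P1=[1,1,7,4,1,4](6) P2=[6,0,0,5,4,4](1)
Move 5: P2 pit0 -> P1=[1,1,7,4,1,4](6) P2=[0,1,1,6,5,5](2)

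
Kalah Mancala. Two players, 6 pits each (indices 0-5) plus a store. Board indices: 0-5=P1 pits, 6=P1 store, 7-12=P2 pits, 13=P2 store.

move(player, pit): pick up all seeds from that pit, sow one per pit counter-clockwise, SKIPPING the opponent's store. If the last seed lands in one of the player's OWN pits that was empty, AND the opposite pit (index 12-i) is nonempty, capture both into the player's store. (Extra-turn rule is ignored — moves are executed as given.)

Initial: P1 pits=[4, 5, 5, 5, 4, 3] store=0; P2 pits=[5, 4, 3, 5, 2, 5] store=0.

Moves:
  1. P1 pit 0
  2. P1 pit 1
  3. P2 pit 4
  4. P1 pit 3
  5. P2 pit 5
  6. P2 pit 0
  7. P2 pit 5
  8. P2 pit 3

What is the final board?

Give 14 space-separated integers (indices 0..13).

Move 1: P1 pit0 -> P1=[0,6,6,6,5,3](0) P2=[5,4,3,5,2,5](0)
Move 2: P1 pit1 -> P1=[0,0,7,7,6,4](1) P2=[6,4,3,5,2,5](0)
Move 3: P2 pit4 -> P1=[0,0,7,7,6,4](1) P2=[6,4,3,5,0,6](1)
Move 4: P1 pit3 -> P1=[0,0,7,0,7,5](2) P2=[7,5,4,6,0,6](1)
Move 5: P2 pit5 -> P1=[1,1,8,1,8,5](2) P2=[7,5,4,6,0,0](2)
Move 6: P2 pit0 -> P1=[2,1,8,1,8,5](2) P2=[0,6,5,7,1,1](3)
Move 7: P2 pit5 -> P1=[2,1,8,1,8,5](2) P2=[0,6,5,7,1,0](4)
Move 8: P2 pit3 -> P1=[3,2,9,2,8,5](2) P2=[0,6,5,0,2,1](5)

Answer: 3 2 9 2 8 5 2 0 6 5 0 2 1 5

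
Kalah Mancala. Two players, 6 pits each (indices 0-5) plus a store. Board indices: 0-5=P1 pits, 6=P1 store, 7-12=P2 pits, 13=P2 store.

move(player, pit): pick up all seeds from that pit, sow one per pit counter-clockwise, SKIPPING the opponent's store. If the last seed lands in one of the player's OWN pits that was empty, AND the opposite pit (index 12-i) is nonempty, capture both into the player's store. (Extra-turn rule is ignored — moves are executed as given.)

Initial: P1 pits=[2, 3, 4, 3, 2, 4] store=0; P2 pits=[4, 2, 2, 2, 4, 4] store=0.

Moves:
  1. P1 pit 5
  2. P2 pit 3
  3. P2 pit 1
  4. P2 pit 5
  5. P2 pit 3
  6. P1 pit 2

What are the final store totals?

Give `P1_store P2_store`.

Answer: 2 1

Derivation:
Move 1: P1 pit5 -> P1=[2,3,4,3,2,0](1) P2=[5,3,3,2,4,4](0)
Move 2: P2 pit3 -> P1=[2,3,4,3,2,0](1) P2=[5,3,3,0,5,5](0)
Move 3: P2 pit1 -> P1=[2,3,4,3,2,0](1) P2=[5,0,4,1,6,5](0)
Move 4: P2 pit5 -> P1=[3,4,5,4,2,0](1) P2=[5,0,4,1,6,0](1)
Move 5: P2 pit3 -> P1=[3,4,5,4,2,0](1) P2=[5,0,4,0,7,0](1)
Move 6: P1 pit2 -> P1=[3,4,0,5,3,1](2) P2=[6,0,4,0,7,0](1)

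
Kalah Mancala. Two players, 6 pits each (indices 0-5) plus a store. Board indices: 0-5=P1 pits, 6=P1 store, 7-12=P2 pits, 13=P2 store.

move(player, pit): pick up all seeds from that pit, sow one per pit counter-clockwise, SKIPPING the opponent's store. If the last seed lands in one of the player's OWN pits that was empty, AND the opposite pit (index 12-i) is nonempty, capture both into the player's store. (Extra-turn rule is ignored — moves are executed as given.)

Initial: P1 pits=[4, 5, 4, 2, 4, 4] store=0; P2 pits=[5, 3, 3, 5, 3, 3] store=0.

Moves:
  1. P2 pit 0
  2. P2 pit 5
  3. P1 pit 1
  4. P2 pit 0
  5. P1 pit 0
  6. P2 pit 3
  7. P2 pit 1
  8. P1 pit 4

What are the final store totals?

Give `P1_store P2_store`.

Answer: 2 3

Derivation:
Move 1: P2 pit0 -> P1=[4,5,4,2,4,4](0) P2=[0,4,4,6,4,4](0)
Move 2: P2 pit5 -> P1=[5,6,5,2,4,4](0) P2=[0,4,4,6,4,0](1)
Move 3: P1 pit1 -> P1=[5,0,6,3,5,5](1) P2=[1,4,4,6,4,0](1)
Move 4: P2 pit0 -> P1=[5,0,6,3,5,5](1) P2=[0,5,4,6,4,0](1)
Move 5: P1 pit0 -> P1=[0,1,7,4,6,6](1) P2=[0,5,4,6,4,0](1)
Move 6: P2 pit3 -> P1=[1,2,8,4,6,6](1) P2=[0,5,4,0,5,1](2)
Move 7: P2 pit1 -> P1=[1,2,8,4,6,6](1) P2=[0,0,5,1,6,2](3)
Move 8: P1 pit4 -> P1=[1,2,8,4,0,7](2) P2=[1,1,6,2,6,2](3)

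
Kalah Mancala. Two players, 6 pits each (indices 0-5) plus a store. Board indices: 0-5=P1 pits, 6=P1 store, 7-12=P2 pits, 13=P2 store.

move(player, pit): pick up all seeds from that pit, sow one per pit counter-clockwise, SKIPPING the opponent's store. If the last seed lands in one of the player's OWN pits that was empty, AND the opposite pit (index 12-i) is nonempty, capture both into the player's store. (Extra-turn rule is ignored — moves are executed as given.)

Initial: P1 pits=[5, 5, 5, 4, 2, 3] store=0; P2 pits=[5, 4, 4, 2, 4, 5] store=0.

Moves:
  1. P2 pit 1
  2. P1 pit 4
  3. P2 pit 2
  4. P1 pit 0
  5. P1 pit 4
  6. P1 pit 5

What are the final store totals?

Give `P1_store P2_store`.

Answer: 3 1

Derivation:
Move 1: P2 pit1 -> P1=[5,5,5,4,2,3](0) P2=[5,0,5,3,5,6](0)
Move 2: P1 pit4 -> P1=[5,5,5,4,0,4](1) P2=[5,0,5,3,5,6](0)
Move 3: P2 pit2 -> P1=[6,5,5,4,0,4](1) P2=[5,0,0,4,6,7](1)
Move 4: P1 pit0 -> P1=[0,6,6,5,1,5](2) P2=[5,0,0,4,6,7](1)
Move 5: P1 pit4 -> P1=[0,6,6,5,0,6](2) P2=[5,0,0,4,6,7](1)
Move 6: P1 pit5 -> P1=[0,6,6,5,0,0](3) P2=[6,1,1,5,7,7](1)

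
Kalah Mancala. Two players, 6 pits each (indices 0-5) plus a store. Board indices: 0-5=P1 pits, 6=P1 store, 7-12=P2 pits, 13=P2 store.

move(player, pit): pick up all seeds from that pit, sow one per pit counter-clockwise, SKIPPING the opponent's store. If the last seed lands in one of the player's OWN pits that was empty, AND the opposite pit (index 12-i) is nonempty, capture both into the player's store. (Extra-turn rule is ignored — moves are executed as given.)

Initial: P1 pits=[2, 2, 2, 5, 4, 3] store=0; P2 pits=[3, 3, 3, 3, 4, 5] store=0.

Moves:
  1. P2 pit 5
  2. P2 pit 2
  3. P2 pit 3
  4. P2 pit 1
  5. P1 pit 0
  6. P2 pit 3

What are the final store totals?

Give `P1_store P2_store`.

Move 1: P2 pit5 -> P1=[3,3,3,6,4,3](0) P2=[3,3,3,3,4,0](1)
Move 2: P2 pit2 -> P1=[0,3,3,6,4,3](0) P2=[3,3,0,4,5,0](5)
Move 3: P2 pit3 -> P1=[1,3,3,6,4,3](0) P2=[3,3,0,0,6,1](6)
Move 4: P2 pit1 -> P1=[1,3,3,6,4,3](0) P2=[3,0,1,1,7,1](6)
Move 5: P1 pit0 -> P1=[0,4,3,6,4,3](0) P2=[3,0,1,1,7,1](6)
Move 6: P2 pit3 -> P1=[0,4,3,6,4,3](0) P2=[3,0,1,0,8,1](6)

Answer: 0 6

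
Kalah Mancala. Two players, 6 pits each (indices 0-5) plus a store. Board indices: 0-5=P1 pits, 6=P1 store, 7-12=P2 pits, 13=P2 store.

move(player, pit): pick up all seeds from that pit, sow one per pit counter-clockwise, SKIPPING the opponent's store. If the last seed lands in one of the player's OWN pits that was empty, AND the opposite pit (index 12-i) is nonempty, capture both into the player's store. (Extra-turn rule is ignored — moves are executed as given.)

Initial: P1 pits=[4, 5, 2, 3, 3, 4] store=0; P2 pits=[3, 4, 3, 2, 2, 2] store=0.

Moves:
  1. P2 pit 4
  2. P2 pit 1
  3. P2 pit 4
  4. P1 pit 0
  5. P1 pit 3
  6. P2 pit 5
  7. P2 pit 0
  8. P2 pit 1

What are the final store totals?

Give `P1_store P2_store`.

Move 1: P2 pit4 -> P1=[4,5,2,3,3,4](0) P2=[3,4,3,2,0,3](1)
Move 2: P2 pit1 -> P1=[4,5,2,3,3,4](0) P2=[3,0,4,3,1,4](1)
Move 3: P2 pit4 -> P1=[4,5,2,3,3,4](0) P2=[3,0,4,3,0,5](1)
Move 4: P1 pit0 -> P1=[0,6,3,4,4,4](0) P2=[3,0,4,3,0,5](1)
Move 5: P1 pit3 -> P1=[0,6,3,0,5,5](1) P2=[4,0,4,3,0,5](1)
Move 6: P2 pit5 -> P1=[1,7,4,1,5,5](1) P2=[4,0,4,3,0,0](2)
Move 7: P2 pit0 -> P1=[1,0,4,1,5,5](1) P2=[0,1,5,4,0,0](10)
Move 8: P2 pit1 -> P1=[1,0,4,1,5,5](1) P2=[0,0,6,4,0,0](10)

Answer: 1 10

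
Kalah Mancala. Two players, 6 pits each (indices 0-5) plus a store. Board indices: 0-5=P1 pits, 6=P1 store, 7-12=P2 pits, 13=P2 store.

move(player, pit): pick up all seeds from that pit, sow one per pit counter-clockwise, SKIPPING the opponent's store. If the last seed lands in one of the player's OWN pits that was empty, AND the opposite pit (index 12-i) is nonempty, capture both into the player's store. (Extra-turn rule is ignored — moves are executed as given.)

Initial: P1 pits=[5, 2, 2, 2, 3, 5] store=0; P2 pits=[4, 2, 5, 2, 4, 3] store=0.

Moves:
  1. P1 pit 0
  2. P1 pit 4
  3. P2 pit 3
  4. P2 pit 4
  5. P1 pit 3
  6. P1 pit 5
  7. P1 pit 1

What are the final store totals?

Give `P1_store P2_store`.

Answer: 10 1

Derivation:
Move 1: P1 pit0 -> P1=[0,3,3,3,4,6](0) P2=[4,2,5,2,4,3](0)
Move 2: P1 pit4 -> P1=[0,3,3,3,0,7](1) P2=[5,3,5,2,4,3](0)
Move 3: P2 pit3 -> P1=[0,3,3,3,0,7](1) P2=[5,3,5,0,5,4](0)
Move 4: P2 pit4 -> P1=[1,4,4,3,0,7](1) P2=[5,3,5,0,0,5](1)
Move 5: P1 pit3 -> P1=[1,4,4,0,1,8](2) P2=[5,3,5,0,0,5](1)
Move 6: P1 pit5 -> P1=[2,4,4,0,1,0](3) P2=[6,4,6,1,1,6](1)
Move 7: P1 pit1 -> P1=[2,0,5,1,2,0](10) P2=[0,4,6,1,1,6](1)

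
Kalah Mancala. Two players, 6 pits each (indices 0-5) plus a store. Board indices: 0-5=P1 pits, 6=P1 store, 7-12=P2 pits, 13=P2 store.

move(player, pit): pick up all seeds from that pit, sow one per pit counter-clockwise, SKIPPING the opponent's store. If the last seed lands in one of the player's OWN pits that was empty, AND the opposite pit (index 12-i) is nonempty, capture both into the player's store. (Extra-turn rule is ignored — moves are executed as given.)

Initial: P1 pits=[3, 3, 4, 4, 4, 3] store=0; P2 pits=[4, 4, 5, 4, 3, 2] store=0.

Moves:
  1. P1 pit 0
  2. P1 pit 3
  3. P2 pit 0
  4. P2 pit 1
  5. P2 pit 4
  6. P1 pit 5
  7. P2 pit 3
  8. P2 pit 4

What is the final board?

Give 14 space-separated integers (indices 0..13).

Answer: 3 6 7 0 5 0 2 1 1 8 0 0 7 3

Derivation:
Move 1: P1 pit0 -> P1=[0,4,5,5,4,3](0) P2=[4,4,5,4,3,2](0)
Move 2: P1 pit3 -> P1=[0,4,5,0,5,4](1) P2=[5,5,5,4,3,2](0)
Move 3: P2 pit0 -> P1=[0,4,5,0,5,4](1) P2=[0,6,6,5,4,3](0)
Move 4: P2 pit1 -> P1=[1,4,5,0,5,4](1) P2=[0,0,7,6,5,4](1)
Move 5: P2 pit4 -> P1=[2,5,6,0,5,4](1) P2=[0,0,7,6,0,5](2)
Move 6: P1 pit5 -> P1=[2,5,6,0,5,0](2) P2=[1,1,8,6,0,5](2)
Move 7: P2 pit3 -> P1=[3,6,7,0,5,0](2) P2=[1,1,8,0,1,6](3)
Move 8: P2 pit4 -> P1=[3,6,7,0,5,0](2) P2=[1,1,8,0,0,7](3)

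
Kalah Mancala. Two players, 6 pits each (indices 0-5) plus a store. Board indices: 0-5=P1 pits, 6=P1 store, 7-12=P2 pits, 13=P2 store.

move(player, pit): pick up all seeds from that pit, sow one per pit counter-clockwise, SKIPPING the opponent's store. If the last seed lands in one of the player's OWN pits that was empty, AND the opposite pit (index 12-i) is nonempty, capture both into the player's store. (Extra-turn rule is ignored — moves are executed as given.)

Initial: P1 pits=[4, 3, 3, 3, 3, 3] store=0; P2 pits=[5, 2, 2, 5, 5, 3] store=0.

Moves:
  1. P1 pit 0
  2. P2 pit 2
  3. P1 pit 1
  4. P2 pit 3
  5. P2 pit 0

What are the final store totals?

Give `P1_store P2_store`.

Move 1: P1 pit0 -> P1=[0,4,4,4,4,3](0) P2=[5,2,2,5,5,3](0)
Move 2: P2 pit2 -> P1=[0,4,4,4,4,3](0) P2=[5,2,0,6,6,3](0)
Move 3: P1 pit1 -> P1=[0,0,5,5,5,4](0) P2=[5,2,0,6,6,3](0)
Move 4: P2 pit3 -> P1=[1,1,6,5,5,4](0) P2=[5,2,0,0,7,4](1)
Move 5: P2 pit0 -> P1=[1,1,6,5,5,4](0) P2=[0,3,1,1,8,5](1)

Answer: 0 1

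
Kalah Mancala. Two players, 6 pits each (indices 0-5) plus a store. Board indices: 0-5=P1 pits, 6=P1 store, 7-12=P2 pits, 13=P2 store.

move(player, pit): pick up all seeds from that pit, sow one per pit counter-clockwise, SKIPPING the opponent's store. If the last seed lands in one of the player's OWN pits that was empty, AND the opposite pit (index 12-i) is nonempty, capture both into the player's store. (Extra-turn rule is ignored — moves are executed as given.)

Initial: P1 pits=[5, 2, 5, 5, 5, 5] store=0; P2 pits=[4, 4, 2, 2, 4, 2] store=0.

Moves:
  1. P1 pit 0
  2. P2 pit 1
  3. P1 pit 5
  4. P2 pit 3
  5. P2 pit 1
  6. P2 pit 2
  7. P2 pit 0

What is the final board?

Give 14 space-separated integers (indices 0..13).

Move 1: P1 pit0 -> P1=[0,3,6,6,6,6](0) P2=[4,4,2,2,4,2](0)
Move 2: P2 pit1 -> P1=[0,3,6,6,6,6](0) P2=[4,0,3,3,5,3](0)
Move 3: P1 pit5 -> P1=[0,3,6,6,6,0](1) P2=[5,1,4,4,6,3](0)
Move 4: P2 pit3 -> P1=[1,3,6,6,6,0](1) P2=[5,1,4,0,7,4](1)
Move 5: P2 pit1 -> P1=[1,3,6,6,6,0](1) P2=[5,0,5,0,7,4](1)
Move 6: P2 pit2 -> P1=[2,3,6,6,6,0](1) P2=[5,0,0,1,8,5](2)
Move 7: P2 pit0 -> P1=[2,3,6,6,6,0](1) P2=[0,1,1,2,9,6](2)

Answer: 2 3 6 6 6 0 1 0 1 1 2 9 6 2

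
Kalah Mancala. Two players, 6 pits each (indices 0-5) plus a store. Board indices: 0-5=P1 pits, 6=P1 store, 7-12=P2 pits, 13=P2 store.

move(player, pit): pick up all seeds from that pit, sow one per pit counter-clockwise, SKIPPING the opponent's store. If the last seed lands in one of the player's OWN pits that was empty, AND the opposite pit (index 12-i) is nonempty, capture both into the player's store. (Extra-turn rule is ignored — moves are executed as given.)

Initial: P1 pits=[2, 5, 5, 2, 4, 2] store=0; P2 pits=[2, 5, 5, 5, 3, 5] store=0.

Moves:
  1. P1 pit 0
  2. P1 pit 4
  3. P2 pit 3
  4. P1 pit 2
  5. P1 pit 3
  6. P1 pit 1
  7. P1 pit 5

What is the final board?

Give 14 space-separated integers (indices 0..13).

Move 1: P1 pit0 -> P1=[0,6,6,2,4,2](0) P2=[2,5,5,5,3,5](0)
Move 2: P1 pit4 -> P1=[0,6,6,2,0,3](1) P2=[3,6,5,5,3,5](0)
Move 3: P2 pit3 -> P1=[1,7,6,2,0,3](1) P2=[3,6,5,0,4,6](1)
Move 4: P1 pit2 -> P1=[1,7,0,3,1,4](2) P2=[4,7,5,0,4,6](1)
Move 5: P1 pit3 -> P1=[1,7,0,0,2,5](3) P2=[4,7,5,0,4,6](1)
Move 6: P1 pit1 -> P1=[1,0,1,1,3,6](4) P2=[5,8,5,0,4,6](1)
Move 7: P1 pit5 -> P1=[1,0,1,1,3,0](5) P2=[6,9,6,1,5,6](1)

Answer: 1 0 1 1 3 0 5 6 9 6 1 5 6 1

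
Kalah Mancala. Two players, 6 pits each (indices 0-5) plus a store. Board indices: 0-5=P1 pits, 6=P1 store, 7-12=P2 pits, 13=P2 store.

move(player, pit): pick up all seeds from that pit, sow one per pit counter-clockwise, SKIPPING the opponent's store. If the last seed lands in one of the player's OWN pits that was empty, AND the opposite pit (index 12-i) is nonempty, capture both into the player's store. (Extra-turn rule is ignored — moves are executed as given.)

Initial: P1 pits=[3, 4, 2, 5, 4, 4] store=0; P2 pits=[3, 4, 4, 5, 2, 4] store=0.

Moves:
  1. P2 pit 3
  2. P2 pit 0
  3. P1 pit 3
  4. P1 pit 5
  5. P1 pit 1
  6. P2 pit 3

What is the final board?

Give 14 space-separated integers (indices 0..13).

Answer: 4 0 1 1 6 1 3 2 7 6 0 4 5 4

Derivation:
Move 1: P2 pit3 -> P1=[4,5,2,5,4,4](0) P2=[3,4,4,0,3,5](1)
Move 2: P2 pit0 -> P1=[4,5,0,5,4,4](0) P2=[0,5,5,0,3,5](4)
Move 3: P1 pit3 -> P1=[4,5,0,0,5,5](1) P2=[1,6,5,0,3,5](4)
Move 4: P1 pit5 -> P1=[4,5,0,0,5,0](2) P2=[2,7,6,1,3,5](4)
Move 5: P1 pit1 -> P1=[4,0,1,1,6,1](3) P2=[2,7,6,1,3,5](4)
Move 6: P2 pit3 -> P1=[4,0,1,1,6,1](3) P2=[2,7,6,0,4,5](4)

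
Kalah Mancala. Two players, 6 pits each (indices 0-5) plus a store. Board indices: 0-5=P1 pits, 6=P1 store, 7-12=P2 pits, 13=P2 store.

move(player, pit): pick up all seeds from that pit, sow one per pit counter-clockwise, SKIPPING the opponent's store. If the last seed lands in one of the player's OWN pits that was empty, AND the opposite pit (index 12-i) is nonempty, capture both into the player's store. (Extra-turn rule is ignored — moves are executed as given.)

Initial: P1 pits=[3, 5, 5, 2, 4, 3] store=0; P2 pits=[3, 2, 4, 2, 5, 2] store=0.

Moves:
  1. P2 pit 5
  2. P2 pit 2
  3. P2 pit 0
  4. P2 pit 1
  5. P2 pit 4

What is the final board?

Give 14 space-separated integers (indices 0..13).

Answer: 5 6 6 3 5 3 0 0 0 2 5 0 2 3

Derivation:
Move 1: P2 pit5 -> P1=[4,5,5,2,4,3](0) P2=[3,2,4,2,5,0](1)
Move 2: P2 pit2 -> P1=[4,5,5,2,4,3](0) P2=[3,2,0,3,6,1](2)
Move 3: P2 pit0 -> P1=[4,5,5,2,4,3](0) P2=[0,3,1,4,6,1](2)
Move 4: P2 pit1 -> P1=[4,5,5,2,4,3](0) P2=[0,0,2,5,7,1](2)
Move 5: P2 pit4 -> P1=[5,6,6,3,5,3](0) P2=[0,0,2,5,0,2](3)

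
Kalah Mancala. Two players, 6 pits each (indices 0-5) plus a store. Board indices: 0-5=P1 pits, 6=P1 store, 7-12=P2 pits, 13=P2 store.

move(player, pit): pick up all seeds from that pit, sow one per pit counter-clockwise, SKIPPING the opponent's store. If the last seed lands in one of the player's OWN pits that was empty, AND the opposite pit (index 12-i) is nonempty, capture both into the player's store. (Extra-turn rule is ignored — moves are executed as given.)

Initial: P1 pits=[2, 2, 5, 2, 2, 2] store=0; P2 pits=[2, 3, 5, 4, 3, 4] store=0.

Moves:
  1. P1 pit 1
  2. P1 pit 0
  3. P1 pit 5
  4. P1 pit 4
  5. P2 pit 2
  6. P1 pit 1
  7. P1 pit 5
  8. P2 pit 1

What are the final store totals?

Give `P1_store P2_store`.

Answer: 3 1

Derivation:
Move 1: P1 pit1 -> P1=[2,0,6,3,2,2](0) P2=[2,3,5,4,3,4](0)
Move 2: P1 pit0 -> P1=[0,1,7,3,2,2](0) P2=[2,3,5,4,3,4](0)
Move 3: P1 pit5 -> P1=[0,1,7,3,2,0](1) P2=[3,3,5,4,3,4](0)
Move 4: P1 pit4 -> P1=[0,1,7,3,0,1](2) P2=[3,3,5,4,3,4](0)
Move 5: P2 pit2 -> P1=[1,1,7,3,0,1](2) P2=[3,3,0,5,4,5](1)
Move 6: P1 pit1 -> P1=[1,0,8,3,0,1](2) P2=[3,3,0,5,4,5](1)
Move 7: P1 pit5 -> P1=[1,0,8,3,0,0](3) P2=[3,3,0,5,4,5](1)
Move 8: P2 pit1 -> P1=[1,0,8,3,0,0](3) P2=[3,0,1,6,5,5](1)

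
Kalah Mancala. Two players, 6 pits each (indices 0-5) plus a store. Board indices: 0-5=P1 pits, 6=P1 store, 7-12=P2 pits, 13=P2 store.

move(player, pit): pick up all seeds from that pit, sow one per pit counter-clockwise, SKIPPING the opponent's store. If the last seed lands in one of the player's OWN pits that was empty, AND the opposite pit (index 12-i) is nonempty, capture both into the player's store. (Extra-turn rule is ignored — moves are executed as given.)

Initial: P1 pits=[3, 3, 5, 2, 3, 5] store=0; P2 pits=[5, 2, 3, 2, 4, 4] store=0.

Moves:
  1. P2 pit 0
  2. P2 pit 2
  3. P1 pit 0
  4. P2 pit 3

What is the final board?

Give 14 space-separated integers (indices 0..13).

Answer: 1 4 6 3 3 5 0 0 3 0 0 7 7 2

Derivation:
Move 1: P2 pit0 -> P1=[3,3,5,2,3,5](0) P2=[0,3,4,3,5,5](0)
Move 2: P2 pit2 -> P1=[3,3,5,2,3,5](0) P2=[0,3,0,4,6,6](1)
Move 3: P1 pit0 -> P1=[0,4,6,3,3,5](0) P2=[0,3,0,4,6,6](1)
Move 4: P2 pit3 -> P1=[1,4,6,3,3,5](0) P2=[0,3,0,0,7,7](2)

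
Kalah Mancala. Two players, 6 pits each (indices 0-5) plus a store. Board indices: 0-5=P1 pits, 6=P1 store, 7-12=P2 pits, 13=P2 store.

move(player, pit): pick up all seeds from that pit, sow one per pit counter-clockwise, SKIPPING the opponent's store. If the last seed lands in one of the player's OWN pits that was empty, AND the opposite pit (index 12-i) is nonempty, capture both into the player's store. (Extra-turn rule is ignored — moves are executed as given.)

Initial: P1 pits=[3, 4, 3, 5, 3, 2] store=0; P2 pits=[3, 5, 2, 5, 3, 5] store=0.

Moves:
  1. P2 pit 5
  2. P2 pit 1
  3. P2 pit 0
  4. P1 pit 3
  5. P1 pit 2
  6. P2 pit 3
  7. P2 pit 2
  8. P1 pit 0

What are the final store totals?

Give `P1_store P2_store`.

Answer: 3 4

Derivation:
Move 1: P2 pit5 -> P1=[4,5,4,6,3,2](0) P2=[3,5,2,5,3,0](1)
Move 2: P2 pit1 -> P1=[4,5,4,6,3,2](0) P2=[3,0,3,6,4,1](2)
Move 3: P2 pit0 -> P1=[4,5,4,6,3,2](0) P2=[0,1,4,7,4,1](2)
Move 4: P1 pit3 -> P1=[4,5,4,0,4,3](1) P2=[1,2,5,7,4,1](2)
Move 5: P1 pit2 -> P1=[4,5,0,1,5,4](2) P2=[1,2,5,7,4,1](2)
Move 6: P2 pit3 -> P1=[5,6,1,2,5,4](2) P2=[1,2,5,0,5,2](3)
Move 7: P2 pit2 -> P1=[6,6,1,2,5,4](2) P2=[1,2,0,1,6,3](4)
Move 8: P1 pit0 -> P1=[0,7,2,3,6,5](3) P2=[1,2,0,1,6,3](4)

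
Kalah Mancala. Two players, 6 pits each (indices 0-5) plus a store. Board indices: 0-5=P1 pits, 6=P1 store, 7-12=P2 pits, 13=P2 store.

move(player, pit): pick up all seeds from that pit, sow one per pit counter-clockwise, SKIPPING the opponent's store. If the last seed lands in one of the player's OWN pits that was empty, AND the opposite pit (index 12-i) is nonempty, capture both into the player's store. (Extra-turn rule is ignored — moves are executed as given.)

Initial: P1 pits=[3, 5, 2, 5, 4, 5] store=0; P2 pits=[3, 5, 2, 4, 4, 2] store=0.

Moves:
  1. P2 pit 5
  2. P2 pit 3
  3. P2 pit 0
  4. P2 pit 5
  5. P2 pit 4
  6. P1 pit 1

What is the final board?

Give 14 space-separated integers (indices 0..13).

Answer: 6 0 2 6 5 6 1 1 6 3 0 0 1 7

Derivation:
Move 1: P2 pit5 -> P1=[4,5,2,5,4,5](0) P2=[3,5,2,4,4,0](1)
Move 2: P2 pit3 -> P1=[5,5,2,5,4,5](0) P2=[3,5,2,0,5,1](2)
Move 3: P2 pit0 -> P1=[5,5,0,5,4,5](0) P2=[0,6,3,0,5,1](5)
Move 4: P2 pit5 -> P1=[5,5,0,5,4,5](0) P2=[0,6,3,0,5,0](6)
Move 5: P2 pit4 -> P1=[6,6,1,5,4,5](0) P2=[0,6,3,0,0,1](7)
Move 6: P1 pit1 -> P1=[6,0,2,6,5,6](1) P2=[1,6,3,0,0,1](7)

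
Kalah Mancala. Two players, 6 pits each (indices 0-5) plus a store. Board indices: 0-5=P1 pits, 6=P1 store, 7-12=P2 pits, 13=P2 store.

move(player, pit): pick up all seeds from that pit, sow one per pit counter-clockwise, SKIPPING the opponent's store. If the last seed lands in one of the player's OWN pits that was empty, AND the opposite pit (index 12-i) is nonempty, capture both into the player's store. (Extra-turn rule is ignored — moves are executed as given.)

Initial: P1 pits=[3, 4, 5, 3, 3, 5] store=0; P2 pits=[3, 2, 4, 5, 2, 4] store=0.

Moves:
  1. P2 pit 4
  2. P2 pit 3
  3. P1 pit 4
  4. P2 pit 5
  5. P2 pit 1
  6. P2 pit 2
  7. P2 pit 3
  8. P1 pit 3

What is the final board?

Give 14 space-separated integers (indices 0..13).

Answer: 6 6 0 0 2 7 2 5 0 0 0 3 1 11

Derivation:
Move 1: P2 pit4 -> P1=[3,4,5,3,3,5](0) P2=[3,2,4,5,0,5](1)
Move 2: P2 pit3 -> P1=[4,5,5,3,3,5](0) P2=[3,2,4,0,1,6](2)
Move 3: P1 pit4 -> P1=[4,5,5,3,0,6](1) P2=[4,2,4,0,1,6](2)
Move 4: P2 pit5 -> P1=[5,6,6,4,1,6](1) P2=[4,2,4,0,1,0](3)
Move 5: P2 pit1 -> P1=[5,6,0,4,1,6](1) P2=[4,0,5,0,1,0](10)
Move 6: P2 pit2 -> P1=[6,6,0,4,1,6](1) P2=[4,0,0,1,2,1](11)
Move 7: P2 pit3 -> P1=[6,6,0,4,1,6](1) P2=[4,0,0,0,3,1](11)
Move 8: P1 pit3 -> P1=[6,6,0,0,2,7](2) P2=[5,0,0,0,3,1](11)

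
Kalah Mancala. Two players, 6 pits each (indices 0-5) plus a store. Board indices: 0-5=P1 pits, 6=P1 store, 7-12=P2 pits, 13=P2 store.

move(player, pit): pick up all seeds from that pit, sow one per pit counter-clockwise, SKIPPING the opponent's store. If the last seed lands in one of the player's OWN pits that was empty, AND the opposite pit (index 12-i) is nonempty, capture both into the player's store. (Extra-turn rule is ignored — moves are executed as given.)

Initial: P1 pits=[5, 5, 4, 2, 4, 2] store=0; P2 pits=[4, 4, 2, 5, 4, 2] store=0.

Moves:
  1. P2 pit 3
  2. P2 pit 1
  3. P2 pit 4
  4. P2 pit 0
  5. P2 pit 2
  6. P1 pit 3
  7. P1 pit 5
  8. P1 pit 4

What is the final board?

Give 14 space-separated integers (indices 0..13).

Move 1: P2 pit3 -> P1=[6,6,4,2,4,2](0) P2=[4,4,2,0,5,3](1)
Move 2: P2 pit1 -> P1=[6,6,4,2,4,2](0) P2=[4,0,3,1,6,4](1)
Move 3: P2 pit4 -> P1=[7,7,5,3,4,2](0) P2=[4,0,3,1,0,5](2)
Move 4: P2 pit0 -> P1=[7,0,5,3,4,2](0) P2=[0,1,4,2,0,5](10)
Move 5: P2 pit2 -> P1=[7,0,5,3,4,2](0) P2=[0,1,0,3,1,6](11)
Move 6: P1 pit3 -> P1=[7,0,5,0,5,3](1) P2=[0,1,0,3,1,6](11)
Move 7: P1 pit5 -> P1=[7,0,5,0,5,0](2) P2=[1,2,0,3,1,6](11)
Move 8: P1 pit4 -> P1=[7,0,5,0,0,1](3) P2=[2,3,1,3,1,6](11)

Answer: 7 0 5 0 0 1 3 2 3 1 3 1 6 11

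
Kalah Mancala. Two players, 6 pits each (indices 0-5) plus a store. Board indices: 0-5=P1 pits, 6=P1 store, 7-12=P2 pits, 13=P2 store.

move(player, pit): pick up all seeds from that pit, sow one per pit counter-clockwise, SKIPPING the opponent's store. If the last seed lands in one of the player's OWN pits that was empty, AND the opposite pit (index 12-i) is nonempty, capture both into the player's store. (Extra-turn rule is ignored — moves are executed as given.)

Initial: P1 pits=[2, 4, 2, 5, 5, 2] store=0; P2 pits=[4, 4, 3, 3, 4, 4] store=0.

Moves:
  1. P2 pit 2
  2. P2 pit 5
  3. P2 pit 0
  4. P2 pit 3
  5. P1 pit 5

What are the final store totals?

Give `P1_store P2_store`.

Move 1: P2 pit2 -> P1=[2,4,2,5,5,2](0) P2=[4,4,0,4,5,5](0)
Move 2: P2 pit5 -> P1=[3,5,3,6,5,2](0) P2=[4,4,0,4,5,0](1)
Move 3: P2 pit0 -> P1=[3,5,3,6,5,2](0) P2=[0,5,1,5,6,0](1)
Move 4: P2 pit3 -> P1=[4,6,3,6,5,2](0) P2=[0,5,1,0,7,1](2)
Move 5: P1 pit5 -> P1=[4,6,3,6,5,0](1) P2=[1,5,1,0,7,1](2)

Answer: 1 2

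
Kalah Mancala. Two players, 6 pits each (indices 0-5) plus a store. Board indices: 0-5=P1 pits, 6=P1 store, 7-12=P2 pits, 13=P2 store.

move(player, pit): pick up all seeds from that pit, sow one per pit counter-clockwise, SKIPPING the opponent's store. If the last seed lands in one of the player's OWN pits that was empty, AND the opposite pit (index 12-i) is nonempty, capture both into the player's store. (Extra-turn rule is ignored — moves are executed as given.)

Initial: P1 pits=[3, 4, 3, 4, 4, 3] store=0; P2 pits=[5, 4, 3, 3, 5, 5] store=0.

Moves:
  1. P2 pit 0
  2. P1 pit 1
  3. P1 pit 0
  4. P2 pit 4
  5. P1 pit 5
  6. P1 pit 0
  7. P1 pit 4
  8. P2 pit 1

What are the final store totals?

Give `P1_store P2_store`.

Move 1: P2 pit0 -> P1=[3,4,3,4,4,3](0) P2=[0,5,4,4,6,6](0)
Move 2: P1 pit1 -> P1=[3,0,4,5,5,4](0) P2=[0,5,4,4,6,6](0)
Move 3: P1 pit0 -> P1=[0,1,5,6,5,4](0) P2=[0,5,4,4,6,6](0)
Move 4: P2 pit4 -> P1=[1,2,6,7,5,4](0) P2=[0,5,4,4,0,7](1)
Move 5: P1 pit5 -> P1=[1,2,6,7,5,0](1) P2=[1,6,5,4,0,7](1)
Move 6: P1 pit0 -> P1=[0,3,6,7,5,0](1) P2=[1,6,5,4,0,7](1)
Move 7: P1 pit4 -> P1=[0,3,6,7,0,1](2) P2=[2,7,6,4,0,7](1)
Move 8: P2 pit1 -> P1=[1,4,6,7,0,1](2) P2=[2,0,7,5,1,8](2)

Answer: 2 2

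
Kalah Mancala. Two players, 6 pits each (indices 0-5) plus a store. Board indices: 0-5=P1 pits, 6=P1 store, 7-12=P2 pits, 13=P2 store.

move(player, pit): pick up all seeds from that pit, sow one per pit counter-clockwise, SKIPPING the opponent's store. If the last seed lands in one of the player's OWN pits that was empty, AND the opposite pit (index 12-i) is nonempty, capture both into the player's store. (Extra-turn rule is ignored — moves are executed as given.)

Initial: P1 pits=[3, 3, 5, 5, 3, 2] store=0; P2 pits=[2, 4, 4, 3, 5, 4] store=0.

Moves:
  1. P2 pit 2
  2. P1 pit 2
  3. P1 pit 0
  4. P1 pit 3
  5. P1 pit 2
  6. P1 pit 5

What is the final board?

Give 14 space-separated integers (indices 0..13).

Move 1: P2 pit2 -> P1=[3,3,5,5,3,2](0) P2=[2,4,0,4,6,5](1)
Move 2: P1 pit2 -> P1=[3,3,0,6,4,3](1) P2=[3,4,0,4,6,5](1)
Move 3: P1 pit0 -> P1=[0,4,1,7,4,3](1) P2=[3,4,0,4,6,5](1)
Move 4: P1 pit3 -> P1=[0,4,1,0,5,4](2) P2=[4,5,1,5,6,5](1)
Move 5: P1 pit2 -> P1=[0,4,0,0,5,4](4) P2=[4,5,0,5,6,5](1)
Move 6: P1 pit5 -> P1=[0,4,0,0,5,0](5) P2=[5,6,1,5,6,5](1)

Answer: 0 4 0 0 5 0 5 5 6 1 5 6 5 1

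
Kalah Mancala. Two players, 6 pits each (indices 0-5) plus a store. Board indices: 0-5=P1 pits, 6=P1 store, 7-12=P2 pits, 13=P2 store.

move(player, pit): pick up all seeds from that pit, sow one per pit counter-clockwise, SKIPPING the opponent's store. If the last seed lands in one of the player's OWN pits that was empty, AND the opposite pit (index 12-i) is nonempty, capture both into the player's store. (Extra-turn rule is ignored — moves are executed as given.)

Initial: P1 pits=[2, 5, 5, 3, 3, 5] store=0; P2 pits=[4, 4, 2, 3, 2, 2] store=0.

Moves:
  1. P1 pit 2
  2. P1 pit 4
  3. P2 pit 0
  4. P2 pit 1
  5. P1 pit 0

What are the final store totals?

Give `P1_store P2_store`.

Answer: 2 2

Derivation:
Move 1: P1 pit2 -> P1=[2,5,0,4,4,6](1) P2=[5,4,2,3,2,2](0)
Move 2: P1 pit4 -> P1=[2,5,0,4,0,7](2) P2=[6,5,2,3,2,2](0)
Move 3: P2 pit0 -> P1=[2,5,0,4,0,7](2) P2=[0,6,3,4,3,3](1)
Move 4: P2 pit1 -> P1=[3,5,0,4,0,7](2) P2=[0,0,4,5,4,4](2)
Move 5: P1 pit0 -> P1=[0,6,1,5,0,7](2) P2=[0,0,4,5,4,4](2)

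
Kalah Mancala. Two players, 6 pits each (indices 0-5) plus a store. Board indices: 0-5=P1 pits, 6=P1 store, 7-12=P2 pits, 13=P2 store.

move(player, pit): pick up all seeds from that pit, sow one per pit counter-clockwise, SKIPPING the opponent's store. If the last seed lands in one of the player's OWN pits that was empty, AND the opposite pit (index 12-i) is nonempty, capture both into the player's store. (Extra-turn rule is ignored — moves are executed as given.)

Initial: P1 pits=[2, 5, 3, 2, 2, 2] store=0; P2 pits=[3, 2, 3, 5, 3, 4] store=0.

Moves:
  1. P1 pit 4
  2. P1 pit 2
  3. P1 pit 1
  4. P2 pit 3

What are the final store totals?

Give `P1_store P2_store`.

Answer: 2 1

Derivation:
Move 1: P1 pit4 -> P1=[2,5,3,2,0,3](1) P2=[3,2,3,5,3,4](0)
Move 2: P1 pit2 -> P1=[2,5,0,3,1,4](1) P2=[3,2,3,5,3,4](0)
Move 3: P1 pit1 -> P1=[2,0,1,4,2,5](2) P2=[3,2,3,5,3,4](0)
Move 4: P2 pit3 -> P1=[3,1,1,4,2,5](2) P2=[3,2,3,0,4,5](1)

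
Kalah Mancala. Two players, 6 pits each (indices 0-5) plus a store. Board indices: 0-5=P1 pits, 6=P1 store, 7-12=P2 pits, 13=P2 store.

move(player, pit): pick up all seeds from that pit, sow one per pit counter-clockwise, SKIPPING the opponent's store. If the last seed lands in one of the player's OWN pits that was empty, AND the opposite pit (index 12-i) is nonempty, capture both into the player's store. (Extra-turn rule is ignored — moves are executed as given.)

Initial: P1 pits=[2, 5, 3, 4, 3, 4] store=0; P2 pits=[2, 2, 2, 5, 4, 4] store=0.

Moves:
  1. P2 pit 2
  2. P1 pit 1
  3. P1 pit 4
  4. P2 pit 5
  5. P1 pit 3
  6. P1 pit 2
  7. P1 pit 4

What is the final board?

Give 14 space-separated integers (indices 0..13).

Answer: 3 1 0 1 0 9 5 5 4 0 6 5 0 1

Derivation:
Move 1: P2 pit2 -> P1=[2,5,3,4,3,4](0) P2=[2,2,0,6,5,4](0)
Move 2: P1 pit1 -> P1=[2,0,4,5,4,5](1) P2=[2,2,0,6,5,4](0)
Move 3: P1 pit4 -> P1=[2,0,4,5,0,6](2) P2=[3,3,0,6,5,4](0)
Move 4: P2 pit5 -> P1=[3,1,5,5,0,6](2) P2=[3,3,0,6,5,0](1)
Move 5: P1 pit3 -> P1=[3,1,5,0,1,7](3) P2=[4,4,0,6,5,0](1)
Move 6: P1 pit2 -> P1=[3,1,0,1,2,8](4) P2=[5,4,0,6,5,0](1)
Move 7: P1 pit4 -> P1=[3,1,0,1,0,9](5) P2=[5,4,0,6,5,0](1)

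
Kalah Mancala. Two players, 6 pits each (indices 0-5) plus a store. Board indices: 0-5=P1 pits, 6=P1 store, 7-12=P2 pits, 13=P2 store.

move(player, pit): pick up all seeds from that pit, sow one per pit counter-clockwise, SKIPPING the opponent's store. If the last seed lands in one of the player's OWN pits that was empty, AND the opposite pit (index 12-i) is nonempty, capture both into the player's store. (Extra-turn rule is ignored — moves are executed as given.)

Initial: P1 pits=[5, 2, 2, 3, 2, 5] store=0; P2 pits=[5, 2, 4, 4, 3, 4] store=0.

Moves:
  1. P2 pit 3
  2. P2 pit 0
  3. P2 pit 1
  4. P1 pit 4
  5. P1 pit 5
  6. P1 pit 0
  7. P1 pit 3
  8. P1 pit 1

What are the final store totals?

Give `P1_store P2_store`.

Move 1: P2 pit3 -> P1=[6,2,2,3,2,5](0) P2=[5,2,4,0,4,5](1)
Move 2: P2 pit0 -> P1=[6,2,2,3,2,5](0) P2=[0,3,5,1,5,6](1)
Move 3: P2 pit1 -> P1=[6,2,2,3,2,5](0) P2=[0,0,6,2,6,6](1)
Move 4: P1 pit4 -> P1=[6,2,2,3,0,6](1) P2=[0,0,6,2,6,6](1)
Move 5: P1 pit5 -> P1=[6,2,2,3,0,0](2) P2=[1,1,7,3,7,6](1)
Move 6: P1 pit0 -> P1=[0,3,3,4,1,1](3) P2=[1,1,7,3,7,6](1)
Move 7: P1 pit3 -> P1=[0,3,3,0,2,2](4) P2=[2,1,7,3,7,6](1)
Move 8: P1 pit1 -> P1=[0,0,4,1,3,2](4) P2=[2,1,7,3,7,6](1)

Answer: 4 1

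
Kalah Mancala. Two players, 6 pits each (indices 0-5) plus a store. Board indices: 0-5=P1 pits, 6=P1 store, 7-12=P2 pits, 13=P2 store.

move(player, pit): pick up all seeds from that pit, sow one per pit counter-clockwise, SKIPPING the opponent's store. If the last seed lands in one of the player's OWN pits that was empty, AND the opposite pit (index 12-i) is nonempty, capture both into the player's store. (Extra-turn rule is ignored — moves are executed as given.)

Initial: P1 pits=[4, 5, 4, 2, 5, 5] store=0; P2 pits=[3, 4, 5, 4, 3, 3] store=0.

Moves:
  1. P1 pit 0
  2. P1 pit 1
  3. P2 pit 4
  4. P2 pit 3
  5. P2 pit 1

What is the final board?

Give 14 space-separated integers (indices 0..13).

Answer: 2 0 6 4 7 6 1 4 0 6 1 2 6 2

Derivation:
Move 1: P1 pit0 -> P1=[0,6,5,3,6,5](0) P2=[3,4,5,4,3,3](0)
Move 2: P1 pit1 -> P1=[0,0,6,4,7,6](1) P2=[4,4,5,4,3,3](0)
Move 3: P2 pit4 -> P1=[1,0,6,4,7,6](1) P2=[4,4,5,4,0,4](1)
Move 4: P2 pit3 -> P1=[2,0,6,4,7,6](1) P2=[4,4,5,0,1,5](2)
Move 5: P2 pit1 -> P1=[2,0,6,4,7,6](1) P2=[4,0,6,1,2,6](2)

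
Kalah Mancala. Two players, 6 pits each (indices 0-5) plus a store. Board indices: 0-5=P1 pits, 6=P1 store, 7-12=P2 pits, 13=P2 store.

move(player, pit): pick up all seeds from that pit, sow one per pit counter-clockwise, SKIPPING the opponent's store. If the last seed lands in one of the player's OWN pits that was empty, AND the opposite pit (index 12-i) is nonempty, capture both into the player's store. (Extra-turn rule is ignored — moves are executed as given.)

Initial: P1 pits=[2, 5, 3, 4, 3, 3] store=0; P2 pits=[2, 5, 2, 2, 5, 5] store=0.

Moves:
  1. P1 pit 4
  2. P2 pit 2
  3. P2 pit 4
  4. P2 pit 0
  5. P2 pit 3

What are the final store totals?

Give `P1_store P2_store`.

Move 1: P1 pit4 -> P1=[2,5,3,4,0,4](1) P2=[3,5,2,2,5,5](0)
Move 2: P2 pit2 -> P1=[2,5,3,4,0,4](1) P2=[3,5,0,3,6,5](0)
Move 3: P2 pit4 -> P1=[3,6,4,5,0,4](1) P2=[3,5,0,3,0,6](1)
Move 4: P2 pit0 -> P1=[3,6,4,5,0,4](1) P2=[0,6,1,4,0,6](1)
Move 5: P2 pit3 -> P1=[4,6,4,5,0,4](1) P2=[0,6,1,0,1,7](2)

Answer: 1 2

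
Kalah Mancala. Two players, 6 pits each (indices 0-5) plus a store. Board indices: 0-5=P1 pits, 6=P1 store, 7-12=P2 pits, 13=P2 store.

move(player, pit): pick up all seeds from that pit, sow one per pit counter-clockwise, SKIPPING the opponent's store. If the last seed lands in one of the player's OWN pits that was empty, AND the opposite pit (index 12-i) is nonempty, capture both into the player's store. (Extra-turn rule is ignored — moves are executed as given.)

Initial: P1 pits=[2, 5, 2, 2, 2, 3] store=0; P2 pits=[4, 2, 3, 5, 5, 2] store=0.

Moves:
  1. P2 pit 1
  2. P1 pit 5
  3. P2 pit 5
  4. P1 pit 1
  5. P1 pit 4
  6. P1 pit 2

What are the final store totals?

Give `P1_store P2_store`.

Move 1: P2 pit1 -> P1=[2,5,2,2,2,3](0) P2=[4,0,4,6,5,2](0)
Move 2: P1 pit5 -> P1=[2,5,2,2,2,0](1) P2=[5,1,4,6,5,2](0)
Move 3: P2 pit5 -> P1=[3,5,2,2,2,0](1) P2=[5,1,4,6,5,0](1)
Move 4: P1 pit1 -> P1=[3,0,3,3,3,1](2) P2=[5,1,4,6,5,0](1)
Move 5: P1 pit4 -> P1=[3,0,3,3,0,2](3) P2=[6,1,4,6,5,0](1)
Move 6: P1 pit2 -> P1=[3,0,0,4,1,3](3) P2=[6,1,4,6,5,0](1)

Answer: 3 1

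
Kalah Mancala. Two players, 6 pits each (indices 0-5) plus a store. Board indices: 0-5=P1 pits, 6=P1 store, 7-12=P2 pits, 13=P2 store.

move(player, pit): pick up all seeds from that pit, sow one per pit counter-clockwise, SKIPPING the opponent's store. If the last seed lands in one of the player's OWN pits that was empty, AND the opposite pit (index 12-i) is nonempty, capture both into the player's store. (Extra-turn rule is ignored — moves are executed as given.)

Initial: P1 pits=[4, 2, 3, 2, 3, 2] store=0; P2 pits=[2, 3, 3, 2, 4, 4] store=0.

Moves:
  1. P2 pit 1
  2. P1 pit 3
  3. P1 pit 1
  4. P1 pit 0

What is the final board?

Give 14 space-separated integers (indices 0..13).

Answer: 0 1 5 1 5 3 5 2 0 0 3 5 4 0

Derivation:
Move 1: P2 pit1 -> P1=[4,2,3,2,3,2](0) P2=[2,0,4,3,5,4](0)
Move 2: P1 pit3 -> P1=[4,2,3,0,4,3](0) P2=[2,0,4,3,5,4](0)
Move 3: P1 pit1 -> P1=[4,0,4,0,4,3](5) P2=[2,0,0,3,5,4](0)
Move 4: P1 pit0 -> P1=[0,1,5,1,5,3](5) P2=[2,0,0,3,5,4](0)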